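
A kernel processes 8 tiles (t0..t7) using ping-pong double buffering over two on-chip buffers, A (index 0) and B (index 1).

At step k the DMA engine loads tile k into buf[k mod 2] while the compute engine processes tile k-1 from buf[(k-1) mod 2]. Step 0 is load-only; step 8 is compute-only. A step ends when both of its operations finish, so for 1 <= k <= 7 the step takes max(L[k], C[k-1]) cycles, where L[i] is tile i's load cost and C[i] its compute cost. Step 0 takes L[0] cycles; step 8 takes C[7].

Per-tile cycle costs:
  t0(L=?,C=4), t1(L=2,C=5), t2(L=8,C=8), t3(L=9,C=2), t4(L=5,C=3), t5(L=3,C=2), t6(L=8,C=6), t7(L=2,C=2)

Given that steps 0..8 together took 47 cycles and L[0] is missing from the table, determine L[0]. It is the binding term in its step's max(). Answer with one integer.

L[0] = 2

step 0 = dur = L[0]=? = L[0]  (unknown; binding)
step 1 = dur = max(L[1]=2, C[0]=4) = 4
step 2 = dur = max(L[2]=8, C[1]=5) = 8
step 3 = dur = max(L[3]=9, C[2]=8) = 9
step 4 = dur = max(L[4]=5, C[3]=2) = 5
step 5 = dur = max(L[5]=3, C[4]=3) = 3
step 6 = dur = max(L[6]=8, C[5]=2) = 8
step 7 = dur = max(L[7]=2, C[6]=6) = 6
step 8 = dur = C[7]=2 = 2
sum of known step durations = 45
dur[0] = total - known = 47 - 45 = 2
L[0] is the binding max in step 0, so L[0] = dur[0] = 2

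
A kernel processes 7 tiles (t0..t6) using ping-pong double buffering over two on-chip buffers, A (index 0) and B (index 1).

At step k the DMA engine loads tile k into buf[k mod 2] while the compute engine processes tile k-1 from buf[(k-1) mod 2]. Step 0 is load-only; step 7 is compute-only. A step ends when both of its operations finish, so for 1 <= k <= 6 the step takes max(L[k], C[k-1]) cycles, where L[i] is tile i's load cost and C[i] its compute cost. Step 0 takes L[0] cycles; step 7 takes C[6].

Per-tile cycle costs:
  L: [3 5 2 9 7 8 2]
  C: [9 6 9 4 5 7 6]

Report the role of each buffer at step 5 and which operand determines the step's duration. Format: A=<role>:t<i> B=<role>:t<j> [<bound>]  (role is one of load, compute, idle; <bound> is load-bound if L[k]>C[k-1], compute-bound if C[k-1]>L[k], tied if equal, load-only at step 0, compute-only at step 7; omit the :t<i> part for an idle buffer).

step 5: A=compute:t4 B=load:t5 [load-bound]

  0. 3=3c; end=3; A:t0 B:-
  1. max(5,9)=9c; end=12; A:t0 B:t1
  2. max(2,6)=6c; end=18; A:t2 B:t1
  3. max(9,9)=9c; end=27; A:t2 B:t3
  4. max(7,4)=7c; end=34; A:t4 B:t3
  5. max(8,5)=8c; end=42; A:t4 B:t5
  6. max(2,7)=7c; end=49; A:t6 B:t5
  7. 6=6c; end=55; A:t6 B:t5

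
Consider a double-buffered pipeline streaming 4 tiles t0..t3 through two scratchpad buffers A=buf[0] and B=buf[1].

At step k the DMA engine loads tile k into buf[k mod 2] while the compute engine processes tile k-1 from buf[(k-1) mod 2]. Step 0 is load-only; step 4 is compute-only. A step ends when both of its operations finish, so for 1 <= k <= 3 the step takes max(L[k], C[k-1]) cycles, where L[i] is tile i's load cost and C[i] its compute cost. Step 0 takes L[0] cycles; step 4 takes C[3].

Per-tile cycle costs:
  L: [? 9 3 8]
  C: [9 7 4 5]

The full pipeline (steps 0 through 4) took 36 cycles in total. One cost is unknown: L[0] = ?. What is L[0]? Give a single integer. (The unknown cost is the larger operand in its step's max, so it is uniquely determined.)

L[0] = 7

step 0 = dur = L[0]=? = L[0]  (unknown; binding)
step 1 = dur = max(L[1]=9, C[0]=9) = 9
step 2 = dur = max(L[2]=3, C[1]=7) = 7
step 3 = dur = max(L[3]=8, C[2]=4) = 8
step 4 = dur = C[3]=5 = 5
sum of known step durations = 29
dur[0] = total - known = 36 - 29 = 7
L[0] is the binding max in step 0, so L[0] = dur[0] = 7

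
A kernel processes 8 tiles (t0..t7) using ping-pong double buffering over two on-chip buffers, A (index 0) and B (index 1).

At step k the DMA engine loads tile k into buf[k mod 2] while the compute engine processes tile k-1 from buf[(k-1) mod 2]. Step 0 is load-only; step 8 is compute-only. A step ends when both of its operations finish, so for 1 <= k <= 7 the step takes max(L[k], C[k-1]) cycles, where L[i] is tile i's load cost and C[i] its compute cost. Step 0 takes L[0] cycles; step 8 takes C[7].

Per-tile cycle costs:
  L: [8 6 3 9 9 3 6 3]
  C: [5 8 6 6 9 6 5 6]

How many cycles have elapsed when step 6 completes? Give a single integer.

k=0 load=t0/8c comp=- wait=8 total=8
k=1 load=t1/6c comp=t0/5c wait=6 total=14
k=2 load=t2/3c comp=t1/8c wait=8 total=22
k=3 load=t3/9c comp=t2/6c wait=9 total=31
k=4 load=t4/9c comp=t3/6c wait=9 total=40
k=5 load=t5/3c comp=t4/9c wait=9 total=49
k=6 load=t6/6c comp=t5/6c wait=6 total=55
k=7 load=t7/3c comp=t6/5c wait=5 total=60
k=8 load=- comp=t7/6c wait=6 total=66

end_cycle[6] = 55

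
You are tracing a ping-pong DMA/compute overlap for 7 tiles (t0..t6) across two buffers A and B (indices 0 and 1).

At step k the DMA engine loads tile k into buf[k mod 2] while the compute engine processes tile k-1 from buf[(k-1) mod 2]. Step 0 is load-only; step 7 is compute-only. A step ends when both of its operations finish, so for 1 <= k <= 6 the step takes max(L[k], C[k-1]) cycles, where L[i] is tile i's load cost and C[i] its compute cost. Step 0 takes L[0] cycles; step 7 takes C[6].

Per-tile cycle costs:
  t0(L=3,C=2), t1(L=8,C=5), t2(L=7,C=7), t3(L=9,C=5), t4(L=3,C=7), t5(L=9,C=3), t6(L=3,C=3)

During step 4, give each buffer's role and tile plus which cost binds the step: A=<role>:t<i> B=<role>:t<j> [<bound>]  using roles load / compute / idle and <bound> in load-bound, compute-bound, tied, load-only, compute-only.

k=0 load=t0/3c comp=- wait=3 total=3
k=1 load=t1/8c comp=t0/2c wait=8 total=11
k=2 load=t2/7c comp=t1/5c wait=7 total=18
k=3 load=t3/9c comp=t2/7c wait=9 total=27
k=4 load=t4/3c comp=t3/5c wait=5 total=32
k=5 load=t5/9c comp=t4/7c wait=9 total=41
k=6 load=t6/3c comp=t5/3c wait=3 total=44
k=7 load=- comp=t6/3c wait=3 total=47

step 4: A=load:t4 B=compute:t3 [compute-bound]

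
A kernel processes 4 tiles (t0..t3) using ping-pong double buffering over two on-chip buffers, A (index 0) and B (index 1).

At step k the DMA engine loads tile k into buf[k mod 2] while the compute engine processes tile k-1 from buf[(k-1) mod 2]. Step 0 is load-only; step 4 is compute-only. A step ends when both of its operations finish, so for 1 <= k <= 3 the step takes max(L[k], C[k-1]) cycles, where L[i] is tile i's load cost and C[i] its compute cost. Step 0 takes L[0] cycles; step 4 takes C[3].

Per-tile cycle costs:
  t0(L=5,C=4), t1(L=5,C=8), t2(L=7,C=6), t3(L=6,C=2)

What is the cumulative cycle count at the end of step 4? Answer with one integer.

end_cycle[4] = 26

step 0: L[0]=5 → dur=5, Σ=5 | A=load:t0 B=idle [load-only]
step 1: L[1]=5 C[0]=4 → dur=5, Σ=10 | A=compute:t0 B=load:t1 [load-bound]
step 2: L[2]=7 C[1]=8 → dur=8, Σ=18 | A=load:t2 B=compute:t1 [compute-bound]
step 3: L[3]=6 C[2]=6 → dur=6, Σ=24 | A=compute:t2 B=load:t3 [tied]
step 4: C[3]=2 → dur=2, Σ=26 | A=idle B=compute:t3 [compute-only]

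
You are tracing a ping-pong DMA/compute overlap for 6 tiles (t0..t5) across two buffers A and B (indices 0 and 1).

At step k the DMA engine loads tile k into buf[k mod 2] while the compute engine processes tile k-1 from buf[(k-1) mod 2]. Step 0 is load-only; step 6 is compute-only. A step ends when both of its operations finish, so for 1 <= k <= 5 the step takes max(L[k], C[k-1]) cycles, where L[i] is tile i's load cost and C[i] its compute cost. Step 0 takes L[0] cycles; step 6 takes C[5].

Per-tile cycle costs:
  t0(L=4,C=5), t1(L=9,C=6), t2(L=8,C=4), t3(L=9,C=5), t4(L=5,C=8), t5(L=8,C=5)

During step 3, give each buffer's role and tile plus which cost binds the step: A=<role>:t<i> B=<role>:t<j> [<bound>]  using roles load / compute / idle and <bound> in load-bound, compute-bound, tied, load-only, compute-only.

step 3: A=compute:t2 B=load:t3 [load-bound]

[0] DMA t0→A (4c) ∥ CU idle ⇒ 4c, clock 4
[1] DMA t1→B (9c) ∥ CU A:t0 (5c) ⇒ 9c, clock 13
[2] DMA t2→A (8c) ∥ CU B:t1 (6c) ⇒ 8c, clock 21
[3] DMA t3→B (9c) ∥ CU A:t2 (4c) ⇒ 9c, clock 30
[4] DMA t4→A (5c) ∥ CU B:t3 (5c) ⇒ 5c, clock 35
[5] DMA t5→B (8c) ∥ CU A:t4 (8c) ⇒ 8c, clock 43
[6] DMA idle ∥ CU B:t5 (5c) ⇒ 5c, clock 48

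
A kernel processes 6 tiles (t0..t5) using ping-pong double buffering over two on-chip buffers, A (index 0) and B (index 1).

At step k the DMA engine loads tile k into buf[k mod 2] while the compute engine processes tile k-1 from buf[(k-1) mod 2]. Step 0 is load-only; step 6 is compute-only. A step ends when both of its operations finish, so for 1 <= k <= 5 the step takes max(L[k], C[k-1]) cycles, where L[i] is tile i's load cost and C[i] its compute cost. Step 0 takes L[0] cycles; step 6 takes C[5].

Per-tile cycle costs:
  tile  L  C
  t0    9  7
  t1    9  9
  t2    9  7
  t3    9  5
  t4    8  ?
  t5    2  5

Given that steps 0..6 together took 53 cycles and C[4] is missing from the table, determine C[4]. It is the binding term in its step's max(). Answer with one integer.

C[4] = 4

step 0: dur = L[0]=9 = 9
step 1: dur = max(L[1]=9, C[0]=7) = 9
step 2: dur = max(L[2]=9, C[1]=9) = 9
step 3: dur = max(L[3]=9, C[2]=7) = 9
step 4: dur = max(L[4]=8, C[3]=5) = 8
step 5: dur = max(L[5]=2, C[4]=?) = C[4]  (unknown; binding)
step 6: dur = C[5]=5 = 5
sum of known step durations = 49
dur[5] = total - known = 53 - 49 = 4
C[4] is the binding max in step 5, so C[4] = dur[5] = 4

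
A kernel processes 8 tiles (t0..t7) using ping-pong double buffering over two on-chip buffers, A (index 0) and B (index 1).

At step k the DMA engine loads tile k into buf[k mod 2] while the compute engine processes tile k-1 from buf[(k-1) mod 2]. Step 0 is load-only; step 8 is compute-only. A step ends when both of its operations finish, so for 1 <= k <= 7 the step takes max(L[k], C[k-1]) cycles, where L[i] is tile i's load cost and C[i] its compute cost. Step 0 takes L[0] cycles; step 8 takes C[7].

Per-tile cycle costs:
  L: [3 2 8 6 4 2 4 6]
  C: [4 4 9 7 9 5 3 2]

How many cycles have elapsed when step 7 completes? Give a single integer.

  0. 3=3c; end=3; A:t0 B:-
  1. max(2,4)=4c; end=7; A:t0 B:t1
  2. max(8,4)=8c; end=15; A:t2 B:t1
  3. max(6,9)=9c; end=24; A:t2 B:t3
  4. max(4,7)=7c; end=31; A:t4 B:t3
  5. max(2,9)=9c; end=40; A:t4 B:t5
  6. max(4,5)=5c; end=45; A:t6 B:t5
  7. max(6,3)=6c; end=51; A:t6 B:t7
  8. 2=2c; end=53; A:t6 B:t7

end_cycle[7] = 51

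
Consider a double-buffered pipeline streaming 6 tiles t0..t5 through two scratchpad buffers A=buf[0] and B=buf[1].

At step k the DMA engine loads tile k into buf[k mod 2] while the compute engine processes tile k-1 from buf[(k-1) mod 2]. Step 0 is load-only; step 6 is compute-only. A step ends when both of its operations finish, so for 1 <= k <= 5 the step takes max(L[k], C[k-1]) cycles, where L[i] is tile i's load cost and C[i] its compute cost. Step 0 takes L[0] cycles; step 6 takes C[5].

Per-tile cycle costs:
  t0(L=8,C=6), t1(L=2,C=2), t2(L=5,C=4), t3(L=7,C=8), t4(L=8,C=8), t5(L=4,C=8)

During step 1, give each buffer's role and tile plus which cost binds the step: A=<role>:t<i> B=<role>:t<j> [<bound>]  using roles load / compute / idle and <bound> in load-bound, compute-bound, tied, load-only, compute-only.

step 1: A=compute:t0 B=load:t1 [compute-bound]

k=0 load=t0/8c comp=- wait=8 total=8
k=1 load=t1/2c comp=t0/6c wait=6 total=14
k=2 load=t2/5c comp=t1/2c wait=5 total=19
k=3 load=t3/7c comp=t2/4c wait=7 total=26
k=4 load=t4/8c comp=t3/8c wait=8 total=34
k=5 load=t5/4c comp=t4/8c wait=8 total=42
k=6 load=- comp=t5/8c wait=8 total=50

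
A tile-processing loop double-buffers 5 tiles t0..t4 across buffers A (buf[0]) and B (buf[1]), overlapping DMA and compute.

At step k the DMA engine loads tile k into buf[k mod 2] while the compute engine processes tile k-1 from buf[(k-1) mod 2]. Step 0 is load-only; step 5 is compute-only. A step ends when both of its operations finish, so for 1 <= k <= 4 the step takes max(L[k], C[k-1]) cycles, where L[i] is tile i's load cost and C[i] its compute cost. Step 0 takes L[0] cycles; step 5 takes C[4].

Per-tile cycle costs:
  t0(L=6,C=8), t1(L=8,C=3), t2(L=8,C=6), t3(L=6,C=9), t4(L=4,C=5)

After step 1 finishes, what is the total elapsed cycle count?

end_cycle[1] = 14

  0. 6=6c; end=6; A:t0 B:-
  1. max(8,8)=8c; end=14; A:t0 B:t1
  2. max(8,3)=8c; end=22; A:t2 B:t1
  3. max(6,6)=6c; end=28; A:t2 B:t3
  4. max(4,9)=9c; end=37; A:t4 B:t3
  5. 5=5c; end=42; A:t4 B:t3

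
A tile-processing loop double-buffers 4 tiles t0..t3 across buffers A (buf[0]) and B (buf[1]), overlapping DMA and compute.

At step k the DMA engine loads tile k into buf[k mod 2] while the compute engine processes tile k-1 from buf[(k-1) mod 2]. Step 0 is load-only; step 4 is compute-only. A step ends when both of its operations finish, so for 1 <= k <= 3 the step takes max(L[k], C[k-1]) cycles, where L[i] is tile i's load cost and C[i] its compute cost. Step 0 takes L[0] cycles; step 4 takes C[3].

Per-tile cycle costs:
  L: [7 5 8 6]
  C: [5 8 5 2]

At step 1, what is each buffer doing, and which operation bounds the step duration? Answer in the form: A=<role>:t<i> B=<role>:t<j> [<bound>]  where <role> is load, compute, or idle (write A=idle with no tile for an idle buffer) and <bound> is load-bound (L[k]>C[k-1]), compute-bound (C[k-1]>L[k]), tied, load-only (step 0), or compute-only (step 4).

k=0 load=t0/7c comp=- wait=7 total=7
k=1 load=t1/5c comp=t0/5c wait=5 total=12
k=2 load=t2/8c comp=t1/8c wait=8 total=20
k=3 load=t3/6c comp=t2/5c wait=6 total=26
k=4 load=- comp=t3/2c wait=2 total=28

step 1: A=compute:t0 B=load:t1 [tied]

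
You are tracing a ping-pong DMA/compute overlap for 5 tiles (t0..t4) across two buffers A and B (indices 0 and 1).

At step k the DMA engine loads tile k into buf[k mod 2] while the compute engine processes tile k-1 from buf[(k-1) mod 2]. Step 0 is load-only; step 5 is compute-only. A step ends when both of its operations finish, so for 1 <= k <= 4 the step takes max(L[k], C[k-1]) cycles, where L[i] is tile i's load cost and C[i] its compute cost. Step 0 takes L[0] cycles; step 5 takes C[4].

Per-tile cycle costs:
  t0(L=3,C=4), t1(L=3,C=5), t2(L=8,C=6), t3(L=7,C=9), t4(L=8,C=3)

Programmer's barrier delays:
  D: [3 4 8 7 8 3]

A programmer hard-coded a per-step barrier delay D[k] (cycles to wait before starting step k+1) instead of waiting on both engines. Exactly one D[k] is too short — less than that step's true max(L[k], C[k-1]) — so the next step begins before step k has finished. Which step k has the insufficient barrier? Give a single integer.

hazard at step 4

[0] required=L[0]=3=3 vs D=3 ok
[1] required=max(L[1]=3,C[0]=4)=4 vs D=4 ok
[2] required=max(L[2]=8,C[1]=5)=8 vs D=8 ok
[3] required=max(L[3]=7,C[2]=6)=7 vs D=7 ok
[4] required=max(L[4]=8,C[3]=9)=9 vs D=8 SHORT
[5] required=C[4]=3=3 vs D=3 ok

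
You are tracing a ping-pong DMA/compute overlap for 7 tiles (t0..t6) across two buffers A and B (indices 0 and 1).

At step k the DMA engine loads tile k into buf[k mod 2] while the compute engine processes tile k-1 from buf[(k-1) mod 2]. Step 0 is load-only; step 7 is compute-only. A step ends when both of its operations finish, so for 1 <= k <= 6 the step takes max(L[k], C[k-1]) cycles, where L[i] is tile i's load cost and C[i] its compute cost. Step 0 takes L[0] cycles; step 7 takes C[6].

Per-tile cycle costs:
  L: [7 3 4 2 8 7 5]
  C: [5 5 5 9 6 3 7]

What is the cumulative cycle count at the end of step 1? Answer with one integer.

[0] DMA t0→A (7c) ∥ CU idle ⇒ 7c, clock 7
[1] DMA t1→B (3c) ∥ CU A:t0 (5c) ⇒ 5c, clock 12
[2] DMA t2→A (4c) ∥ CU B:t1 (5c) ⇒ 5c, clock 17
[3] DMA t3→B (2c) ∥ CU A:t2 (5c) ⇒ 5c, clock 22
[4] DMA t4→A (8c) ∥ CU B:t3 (9c) ⇒ 9c, clock 31
[5] DMA t5→B (7c) ∥ CU A:t4 (6c) ⇒ 7c, clock 38
[6] DMA t6→A (5c) ∥ CU B:t5 (3c) ⇒ 5c, clock 43
[7] DMA idle ∥ CU A:t6 (7c) ⇒ 7c, clock 50

end_cycle[1] = 12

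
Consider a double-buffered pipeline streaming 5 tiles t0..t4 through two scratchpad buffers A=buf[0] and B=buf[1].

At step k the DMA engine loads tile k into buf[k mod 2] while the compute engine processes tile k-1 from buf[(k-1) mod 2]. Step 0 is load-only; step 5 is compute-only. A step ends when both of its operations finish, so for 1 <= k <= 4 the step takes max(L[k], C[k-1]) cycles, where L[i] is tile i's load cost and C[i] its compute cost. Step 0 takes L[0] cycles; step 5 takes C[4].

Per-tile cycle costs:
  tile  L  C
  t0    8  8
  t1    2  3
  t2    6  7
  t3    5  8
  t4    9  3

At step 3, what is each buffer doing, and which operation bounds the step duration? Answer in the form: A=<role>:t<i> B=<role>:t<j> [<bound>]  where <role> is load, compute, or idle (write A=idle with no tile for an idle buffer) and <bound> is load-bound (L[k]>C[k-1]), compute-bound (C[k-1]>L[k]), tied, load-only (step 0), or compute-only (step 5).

step 3: A=compute:t2 B=load:t3 [compute-bound]

[0] DMA t0→A (8c) ∥ CU idle ⇒ 8c, clock 8
[1] DMA t1→B (2c) ∥ CU A:t0 (8c) ⇒ 8c, clock 16
[2] DMA t2→A (6c) ∥ CU B:t1 (3c) ⇒ 6c, clock 22
[3] DMA t3→B (5c) ∥ CU A:t2 (7c) ⇒ 7c, clock 29
[4] DMA t4→A (9c) ∥ CU B:t3 (8c) ⇒ 9c, clock 38
[5] DMA idle ∥ CU A:t4 (3c) ⇒ 3c, clock 41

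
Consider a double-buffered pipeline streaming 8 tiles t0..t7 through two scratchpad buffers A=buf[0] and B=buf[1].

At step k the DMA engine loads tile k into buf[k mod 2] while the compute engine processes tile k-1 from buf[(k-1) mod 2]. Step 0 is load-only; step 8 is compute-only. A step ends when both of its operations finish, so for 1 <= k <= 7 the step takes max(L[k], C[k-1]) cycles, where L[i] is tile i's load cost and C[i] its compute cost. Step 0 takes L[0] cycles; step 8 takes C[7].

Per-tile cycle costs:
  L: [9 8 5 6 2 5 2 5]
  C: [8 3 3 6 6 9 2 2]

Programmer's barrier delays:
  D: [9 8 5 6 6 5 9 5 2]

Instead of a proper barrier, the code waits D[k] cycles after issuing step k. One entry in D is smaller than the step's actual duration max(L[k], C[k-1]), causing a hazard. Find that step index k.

[0] required=L[0]=9=9 vs D=9 ok
[1] required=max(L[1]=8,C[0]=8)=8 vs D=8 ok
[2] required=max(L[2]=5,C[1]=3)=5 vs D=5 ok
[3] required=max(L[3]=6,C[2]=3)=6 vs D=6 ok
[4] required=max(L[4]=2,C[3]=6)=6 vs D=6 ok
[5] required=max(L[5]=5,C[4]=6)=6 vs D=5 SHORT
[6] required=max(L[6]=2,C[5]=9)=9 vs D=9 ok
[7] required=max(L[7]=5,C[6]=2)=5 vs D=5 ok
[8] required=C[7]=2=2 vs D=2 ok

hazard at step 5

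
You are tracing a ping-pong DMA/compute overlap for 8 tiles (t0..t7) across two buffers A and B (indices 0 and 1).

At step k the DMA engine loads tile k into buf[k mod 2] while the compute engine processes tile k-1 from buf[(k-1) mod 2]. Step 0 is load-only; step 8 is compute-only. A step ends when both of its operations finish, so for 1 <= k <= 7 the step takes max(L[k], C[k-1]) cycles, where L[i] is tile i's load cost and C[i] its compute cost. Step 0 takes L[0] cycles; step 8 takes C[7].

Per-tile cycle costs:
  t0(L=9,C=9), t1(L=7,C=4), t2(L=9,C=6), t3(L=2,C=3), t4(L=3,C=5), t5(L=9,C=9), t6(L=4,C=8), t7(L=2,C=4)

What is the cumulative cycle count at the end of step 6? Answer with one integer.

end_cycle[6] = 54

[0] DMA t0→A (9c) ∥ CU idle ⇒ 9c, clock 9
[1] DMA t1→B (7c) ∥ CU A:t0 (9c) ⇒ 9c, clock 18
[2] DMA t2→A (9c) ∥ CU B:t1 (4c) ⇒ 9c, clock 27
[3] DMA t3→B (2c) ∥ CU A:t2 (6c) ⇒ 6c, clock 33
[4] DMA t4→A (3c) ∥ CU B:t3 (3c) ⇒ 3c, clock 36
[5] DMA t5→B (9c) ∥ CU A:t4 (5c) ⇒ 9c, clock 45
[6] DMA t6→A (4c) ∥ CU B:t5 (9c) ⇒ 9c, clock 54
[7] DMA t7→B (2c) ∥ CU A:t6 (8c) ⇒ 8c, clock 62
[8] DMA idle ∥ CU B:t7 (4c) ⇒ 4c, clock 66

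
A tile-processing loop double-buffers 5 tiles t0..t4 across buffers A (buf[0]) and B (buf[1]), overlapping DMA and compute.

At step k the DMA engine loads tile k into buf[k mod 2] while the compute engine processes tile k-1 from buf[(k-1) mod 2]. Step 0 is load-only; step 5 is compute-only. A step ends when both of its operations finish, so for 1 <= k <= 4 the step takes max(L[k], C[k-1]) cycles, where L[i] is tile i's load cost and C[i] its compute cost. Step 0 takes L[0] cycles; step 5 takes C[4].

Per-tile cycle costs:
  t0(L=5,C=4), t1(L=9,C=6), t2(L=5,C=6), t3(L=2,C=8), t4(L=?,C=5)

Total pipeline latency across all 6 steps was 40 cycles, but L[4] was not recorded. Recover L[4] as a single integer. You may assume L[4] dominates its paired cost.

step 0 → dur = L[0]=5 = 5
step 1 → dur = max(L[1]=9, C[0]=4) = 9
step 2 → dur = max(L[2]=5, C[1]=6) = 6
step 3 → dur = max(L[3]=2, C[2]=6) = 6
step 4 → dur = max(L[4]=?, C[3]=8) = L[4]  (unknown; binding)
step 5 → dur = C[4]=5 = 5
sum of known step durations = 31
dur[4] = total - known = 40 - 31 = 9
L[4] is the binding max in step 4, so L[4] = dur[4] = 9

L[4] = 9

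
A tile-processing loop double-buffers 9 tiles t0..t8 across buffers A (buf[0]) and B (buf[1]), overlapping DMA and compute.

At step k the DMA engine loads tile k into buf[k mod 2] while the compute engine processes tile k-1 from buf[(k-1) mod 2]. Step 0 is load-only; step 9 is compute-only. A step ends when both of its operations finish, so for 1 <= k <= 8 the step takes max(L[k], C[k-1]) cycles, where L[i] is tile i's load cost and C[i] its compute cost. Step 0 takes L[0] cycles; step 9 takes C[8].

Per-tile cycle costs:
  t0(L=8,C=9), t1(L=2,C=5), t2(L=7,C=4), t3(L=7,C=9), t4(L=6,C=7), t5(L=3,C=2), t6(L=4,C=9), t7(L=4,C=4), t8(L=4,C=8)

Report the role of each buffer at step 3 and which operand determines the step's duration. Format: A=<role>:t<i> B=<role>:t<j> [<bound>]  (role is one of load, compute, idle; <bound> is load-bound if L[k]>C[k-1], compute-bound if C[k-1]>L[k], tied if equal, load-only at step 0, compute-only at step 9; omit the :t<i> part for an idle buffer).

step 0: L[0]=8 → dur=8, Σ=8 | A=load:t0 B=idle [load-only]
step 1: L[1]=2 C[0]=9 → dur=9, Σ=17 | A=compute:t0 B=load:t1 [compute-bound]
step 2: L[2]=7 C[1]=5 → dur=7, Σ=24 | A=load:t2 B=compute:t1 [load-bound]
step 3: L[3]=7 C[2]=4 → dur=7, Σ=31 | A=compute:t2 B=load:t3 [load-bound]
step 4: L[4]=6 C[3]=9 → dur=9, Σ=40 | A=load:t4 B=compute:t3 [compute-bound]
step 5: L[5]=3 C[4]=7 → dur=7, Σ=47 | A=compute:t4 B=load:t5 [compute-bound]
step 6: L[6]=4 C[5]=2 → dur=4, Σ=51 | A=load:t6 B=compute:t5 [load-bound]
step 7: L[7]=4 C[6]=9 → dur=9, Σ=60 | A=compute:t6 B=load:t7 [compute-bound]
step 8: L[8]=4 C[7]=4 → dur=4, Σ=64 | A=load:t8 B=compute:t7 [tied]
step 9: C[8]=8 → dur=8, Σ=72 | A=compute:t8 B=idle [compute-only]

step 3: A=compute:t2 B=load:t3 [load-bound]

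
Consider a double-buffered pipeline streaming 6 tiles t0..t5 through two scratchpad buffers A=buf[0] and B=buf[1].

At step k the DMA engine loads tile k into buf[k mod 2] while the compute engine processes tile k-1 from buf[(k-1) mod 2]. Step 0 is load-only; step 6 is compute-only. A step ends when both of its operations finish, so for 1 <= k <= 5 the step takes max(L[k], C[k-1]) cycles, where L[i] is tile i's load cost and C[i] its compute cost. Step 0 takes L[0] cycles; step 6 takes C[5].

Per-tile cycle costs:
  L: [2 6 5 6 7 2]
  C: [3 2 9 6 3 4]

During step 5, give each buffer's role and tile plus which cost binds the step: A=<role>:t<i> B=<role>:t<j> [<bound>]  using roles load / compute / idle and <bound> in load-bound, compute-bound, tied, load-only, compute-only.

k=0 load=t0/2c comp=- wait=2 total=2
k=1 load=t1/6c comp=t0/3c wait=6 total=8
k=2 load=t2/5c comp=t1/2c wait=5 total=13
k=3 load=t3/6c comp=t2/9c wait=9 total=22
k=4 load=t4/7c comp=t3/6c wait=7 total=29
k=5 load=t5/2c comp=t4/3c wait=3 total=32
k=6 load=- comp=t5/4c wait=4 total=36

step 5: A=compute:t4 B=load:t5 [compute-bound]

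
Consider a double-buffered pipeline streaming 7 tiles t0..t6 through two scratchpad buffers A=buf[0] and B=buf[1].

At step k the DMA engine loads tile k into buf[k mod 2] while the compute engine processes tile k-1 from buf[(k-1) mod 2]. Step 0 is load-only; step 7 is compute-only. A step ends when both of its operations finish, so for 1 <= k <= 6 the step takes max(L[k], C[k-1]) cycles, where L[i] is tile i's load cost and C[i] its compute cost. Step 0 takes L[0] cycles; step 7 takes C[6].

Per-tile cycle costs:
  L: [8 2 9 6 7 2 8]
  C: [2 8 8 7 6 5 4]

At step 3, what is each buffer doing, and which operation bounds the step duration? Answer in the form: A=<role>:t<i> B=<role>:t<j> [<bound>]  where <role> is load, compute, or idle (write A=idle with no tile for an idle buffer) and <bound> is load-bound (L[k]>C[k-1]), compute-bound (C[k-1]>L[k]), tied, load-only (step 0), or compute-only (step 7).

step 3: A=compute:t2 B=load:t3 [compute-bound]

  0. 8=8c; end=8; A:t0 B:-
  1. max(2,2)=2c; end=10; A:t0 B:t1
  2. max(9,8)=9c; end=19; A:t2 B:t1
  3. max(6,8)=8c; end=27; A:t2 B:t3
  4. max(7,7)=7c; end=34; A:t4 B:t3
  5. max(2,6)=6c; end=40; A:t4 B:t5
  6. max(8,5)=8c; end=48; A:t6 B:t5
  7. 4=4c; end=52; A:t6 B:t5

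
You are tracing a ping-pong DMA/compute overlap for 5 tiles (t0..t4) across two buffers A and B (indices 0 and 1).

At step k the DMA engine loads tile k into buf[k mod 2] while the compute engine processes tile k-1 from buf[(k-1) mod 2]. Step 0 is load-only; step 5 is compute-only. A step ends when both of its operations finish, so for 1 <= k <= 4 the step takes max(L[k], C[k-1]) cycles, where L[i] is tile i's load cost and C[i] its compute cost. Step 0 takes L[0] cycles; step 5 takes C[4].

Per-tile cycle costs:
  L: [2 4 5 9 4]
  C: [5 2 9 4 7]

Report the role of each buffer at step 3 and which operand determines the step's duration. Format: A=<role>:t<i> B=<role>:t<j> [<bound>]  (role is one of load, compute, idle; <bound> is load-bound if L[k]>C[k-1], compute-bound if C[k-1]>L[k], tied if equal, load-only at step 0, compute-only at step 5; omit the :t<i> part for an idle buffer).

step 3: A=compute:t2 B=load:t3 [tied]

step 0: L[0]=2 → dur=2, Σ=2 | A=load:t0 B=idle [load-only]
step 1: L[1]=4 C[0]=5 → dur=5, Σ=7 | A=compute:t0 B=load:t1 [compute-bound]
step 2: L[2]=5 C[1]=2 → dur=5, Σ=12 | A=load:t2 B=compute:t1 [load-bound]
step 3: L[3]=9 C[2]=9 → dur=9, Σ=21 | A=compute:t2 B=load:t3 [tied]
step 4: L[4]=4 C[3]=4 → dur=4, Σ=25 | A=load:t4 B=compute:t3 [tied]
step 5: C[4]=7 → dur=7, Σ=32 | A=compute:t4 B=idle [compute-only]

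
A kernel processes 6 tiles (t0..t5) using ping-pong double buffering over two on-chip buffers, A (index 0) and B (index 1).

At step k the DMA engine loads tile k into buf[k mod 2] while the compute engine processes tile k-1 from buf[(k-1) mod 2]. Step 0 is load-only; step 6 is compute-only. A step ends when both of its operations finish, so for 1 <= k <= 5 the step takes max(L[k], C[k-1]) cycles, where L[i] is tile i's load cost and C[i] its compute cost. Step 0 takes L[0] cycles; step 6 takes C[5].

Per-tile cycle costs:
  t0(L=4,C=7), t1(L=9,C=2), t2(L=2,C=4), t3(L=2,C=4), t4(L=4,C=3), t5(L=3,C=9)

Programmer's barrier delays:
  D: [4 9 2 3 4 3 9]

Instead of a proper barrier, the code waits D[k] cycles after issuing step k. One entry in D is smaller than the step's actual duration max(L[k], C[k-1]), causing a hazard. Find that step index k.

hazard at step 3

[0] required=L[0]=4=4 vs D=4 ok
[1] required=max(L[1]=9,C[0]=7)=9 vs D=9 ok
[2] required=max(L[2]=2,C[1]=2)=2 vs D=2 ok
[3] required=max(L[3]=2,C[2]=4)=4 vs D=3 SHORT
[4] required=max(L[4]=4,C[3]=4)=4 vs D=4 ok
[5] required=max(L[5]=3,C[4]=3)=3 vs D=3 ok
[6] required=C[5]=9=9 vs D=9 ok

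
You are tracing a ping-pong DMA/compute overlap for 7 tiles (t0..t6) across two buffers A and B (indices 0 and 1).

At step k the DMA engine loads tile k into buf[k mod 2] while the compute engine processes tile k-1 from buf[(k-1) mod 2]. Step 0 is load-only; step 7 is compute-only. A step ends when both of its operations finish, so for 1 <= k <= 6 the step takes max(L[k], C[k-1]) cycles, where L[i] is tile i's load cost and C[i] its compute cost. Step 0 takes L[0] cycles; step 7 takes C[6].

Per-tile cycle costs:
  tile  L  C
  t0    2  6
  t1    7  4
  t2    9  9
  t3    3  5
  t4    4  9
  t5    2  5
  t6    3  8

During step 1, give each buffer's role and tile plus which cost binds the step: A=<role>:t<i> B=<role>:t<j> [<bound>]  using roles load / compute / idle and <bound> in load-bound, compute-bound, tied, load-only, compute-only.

  0. 2=2c; end=2; A:t0 B:-
  1. max(7,6)=7c; end=9; A:t0 B:t1
  2. max(9,4)=9c; end=18; A:t2 B:t1
  3. max(3,9)=9c; end=27; A:t2 B:t3
  4. max(4,5)=5c; end=32; A:t4 B:t3
  5. max(2,9)=9c; end=41; A:t4 B:t5
  6. max(3,5)=5c; end=46; A:t6 B:t5
  7. 8=8c; end=54; A:t6 B:t5

step 1: A=compute:t0 B=load:t1 [load-bound]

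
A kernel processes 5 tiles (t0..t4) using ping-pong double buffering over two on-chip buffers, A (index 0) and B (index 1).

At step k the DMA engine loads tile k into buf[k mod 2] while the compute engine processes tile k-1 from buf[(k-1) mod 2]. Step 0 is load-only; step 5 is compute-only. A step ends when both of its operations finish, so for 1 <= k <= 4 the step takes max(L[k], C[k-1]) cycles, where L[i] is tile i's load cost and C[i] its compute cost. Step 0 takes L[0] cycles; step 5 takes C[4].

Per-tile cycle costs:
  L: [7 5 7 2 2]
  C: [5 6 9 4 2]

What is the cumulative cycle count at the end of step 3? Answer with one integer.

end_cycle[3] = 28

step 0: L[0]=7 → dur=7, Σ=7 | A=load:t0 B=idle [load-only]
step 1: L[1]=5 C[0]=5 → dur=5, Σ=12 | A=compute:t0 B=load:t1 [tied]
step 2: L[2]=7 C[1]=6 → dur=7, Σ=19 | A=load:t2 B=compute:t1 [load-bound]
step 3: L[3]=2 C[2]=9 → dur=9, Σ=28 | A=compute:t2 B=load:t3 [compute-bound]
step 4: L[4]=2 C[3]=4 → dur=4, Σ=32 | A=load:t4 B=compute:t3 [compute-bound]
step 5: C[4]=2 → dur=2, Σ=34 | A=compute:t4 B=idle [compute-only]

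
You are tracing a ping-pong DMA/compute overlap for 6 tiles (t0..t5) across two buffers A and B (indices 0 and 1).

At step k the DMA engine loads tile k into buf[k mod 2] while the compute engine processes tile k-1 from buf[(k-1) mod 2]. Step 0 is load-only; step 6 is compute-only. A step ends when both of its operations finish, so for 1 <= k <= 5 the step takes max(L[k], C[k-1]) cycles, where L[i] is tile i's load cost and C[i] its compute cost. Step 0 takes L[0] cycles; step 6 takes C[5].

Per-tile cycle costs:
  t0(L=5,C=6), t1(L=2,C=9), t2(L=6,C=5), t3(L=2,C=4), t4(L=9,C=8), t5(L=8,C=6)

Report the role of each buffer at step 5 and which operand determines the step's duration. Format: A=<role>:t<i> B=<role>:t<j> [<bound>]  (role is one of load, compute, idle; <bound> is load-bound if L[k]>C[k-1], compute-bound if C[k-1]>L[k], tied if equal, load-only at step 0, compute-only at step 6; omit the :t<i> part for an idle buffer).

[0] DMA t0→A (5c) ∥ CU idle ⇒ 5c, clock 5
[1] DMA t1→B (2c) ∥ CU A:t0 (6c) ⇒ 6c, clock 11
[2] DMA t2→A (6c) ∥ CU B:t1 (9c) ⇒ 9c, clock 20
[3] DMA t3→B (2c) ∥ CU A:t2 (5c) ⇒ 5c, clock 25
[4] DMA t4→A (9c) ∥ CU B:t3 (4c) ⇒ 9c, clock 34
[5] DMA t5→B (8c) ∥ CU A:t4 (8c) ⇒ 8c, clock 42
[6] DMA idle ∥ CU B:t5 (6c) ⇒ 6c, clock 48

step 5: A=compute:t4 B=load:t5 [tied]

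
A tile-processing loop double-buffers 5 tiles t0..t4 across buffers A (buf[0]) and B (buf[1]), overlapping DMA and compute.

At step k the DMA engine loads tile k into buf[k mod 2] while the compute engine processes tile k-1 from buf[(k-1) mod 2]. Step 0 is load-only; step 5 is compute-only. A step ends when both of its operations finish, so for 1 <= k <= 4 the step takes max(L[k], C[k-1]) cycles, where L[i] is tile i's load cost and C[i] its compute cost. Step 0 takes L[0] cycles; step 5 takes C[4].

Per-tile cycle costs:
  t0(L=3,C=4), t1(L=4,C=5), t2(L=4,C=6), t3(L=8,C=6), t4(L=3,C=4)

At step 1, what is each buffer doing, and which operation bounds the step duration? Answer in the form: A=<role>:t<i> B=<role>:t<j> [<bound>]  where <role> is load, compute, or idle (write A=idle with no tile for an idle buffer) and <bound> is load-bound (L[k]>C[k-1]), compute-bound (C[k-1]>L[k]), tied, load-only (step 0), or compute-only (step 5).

step 0: L[0]=3 → dur=3, Σ=3 | A=load:t0 B=idle [load-only]
step 1: L[1]=4 C[0]=4 → dur=4, Σ=7 | A=compute:t0 B=load:t1 [tied]
step 2: L[2]=4 C[1]=5 → dur=5, Σ=12 | A=load:t2 B=compute:t1 [compute-bound]
step 3: L[3]=8 C[2]=6 → dur=8, Σ=20 | A=compute:t2 B=load:t3 [load-bound]
step 4: L[4]=3 C[3]=6 → dur=6, Σ=26 | A=load:t4 B=compute:t3 [compute-bound]
step 5: C[4]=4 → dur=4, Σ=30 | A=compute:t4 B=idle [compute-only]

step 1: A=compute:t0 B=load:t1 [tied]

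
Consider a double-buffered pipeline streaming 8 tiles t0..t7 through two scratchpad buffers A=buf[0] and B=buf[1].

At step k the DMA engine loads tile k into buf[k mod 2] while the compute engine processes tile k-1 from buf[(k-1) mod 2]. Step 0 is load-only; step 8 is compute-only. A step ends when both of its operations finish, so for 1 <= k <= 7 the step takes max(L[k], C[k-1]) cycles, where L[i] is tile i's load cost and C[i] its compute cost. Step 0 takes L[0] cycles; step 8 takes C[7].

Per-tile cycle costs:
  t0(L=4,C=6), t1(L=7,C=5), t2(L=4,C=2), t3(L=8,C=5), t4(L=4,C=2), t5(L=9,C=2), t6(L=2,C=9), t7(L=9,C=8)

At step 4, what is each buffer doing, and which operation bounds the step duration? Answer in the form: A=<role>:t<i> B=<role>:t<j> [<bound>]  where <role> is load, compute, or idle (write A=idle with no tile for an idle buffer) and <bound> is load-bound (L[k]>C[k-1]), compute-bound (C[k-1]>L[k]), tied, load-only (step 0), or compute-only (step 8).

[0] DMA t0→A (4c) ∥ CU idle ⇒ 4c, clock 4
[1] DMA t1→B (7c) ∥ CU A:t0 (6c) ⇒ 7c, clock 11
[2] DMA t2→A (4c) ∥ CU B:t1 (5c) ⇒ 5c, clock 16
[3] DMA t3→B (8c) ∥ CU A:t2 (2c) ⇒ 8c, clock 24
[4] DMA t4→A (4c) ∥ CU B:t3 (5c) ⇒ 5c, clock 29
[5] DMA t5→B (9c) ∥ CU A:t4 (2c) ⇒ 9c, clock 38
[6] DMA t6→A (2c) ∥ CU B:t5 (2c) ⇒ 2c, clock 40
[7] DMA t7→B (9c) ∥ CU A:t6 (9c) ⇒ 9c, clock 49
[8] DMA idle ∥ CU B:t7 (8c) ⇒ 8c, clock 57

step 4: A=load:t4 B=compute:t3 [compute-bound]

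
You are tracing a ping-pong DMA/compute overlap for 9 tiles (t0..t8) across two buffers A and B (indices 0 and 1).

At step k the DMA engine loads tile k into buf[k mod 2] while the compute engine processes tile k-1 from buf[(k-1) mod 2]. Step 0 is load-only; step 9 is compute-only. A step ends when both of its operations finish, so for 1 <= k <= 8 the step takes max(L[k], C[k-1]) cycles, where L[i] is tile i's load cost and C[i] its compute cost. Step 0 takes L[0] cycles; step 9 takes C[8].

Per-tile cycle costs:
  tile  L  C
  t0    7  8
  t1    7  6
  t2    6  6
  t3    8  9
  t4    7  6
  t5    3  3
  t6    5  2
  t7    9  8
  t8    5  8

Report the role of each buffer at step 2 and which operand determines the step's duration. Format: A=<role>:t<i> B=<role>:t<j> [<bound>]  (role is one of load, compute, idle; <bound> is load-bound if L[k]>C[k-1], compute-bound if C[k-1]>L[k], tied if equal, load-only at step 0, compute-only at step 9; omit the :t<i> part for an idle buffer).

step 2: A=load:t2 B=compute:t1 [tied]

k=0 load=t0/7c comp=- wait=7 total=7
k=1 load=t1/7c comp=t0/8c wait=8 total=15
k=2 load=t2/6c comp=t1/6c wait=6 total=21
k=3 load=t3/8c comp=t2/6c wait=8 total=29
k=4 load=t4/7c comp=t3/9c wait=9 total=38
k=5 load=t5/3c comp=t4/6c wait=6 total=44
k=6 load=t6/5c comp=t5/3c wait=5 total=49
k=7 load=t7/9c comp=t6/2c wait=9 total=58
k=8 load=t8/5c comp=t7/8c wait=8 total=66
k=9 load=- comp=t8/8c wait=8 total=74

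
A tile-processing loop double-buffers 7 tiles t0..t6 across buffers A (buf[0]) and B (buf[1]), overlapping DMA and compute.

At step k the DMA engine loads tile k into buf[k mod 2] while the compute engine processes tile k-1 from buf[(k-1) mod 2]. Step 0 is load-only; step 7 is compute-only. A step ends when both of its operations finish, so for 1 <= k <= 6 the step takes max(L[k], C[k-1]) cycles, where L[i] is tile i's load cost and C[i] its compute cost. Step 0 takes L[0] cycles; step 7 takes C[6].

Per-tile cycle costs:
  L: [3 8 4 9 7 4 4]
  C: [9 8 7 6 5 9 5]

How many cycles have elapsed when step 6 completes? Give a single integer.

  0. 3=3c; end=3; A:t0 B:-
  1. max(8,9)=9c; end=12; A:t0 B:t1
  2. max(4,8)=8c; end=20; A:t2 B:t1
  3. max(9,7)=9c; end=29; A:t2 B:t3
  4. max(7,6)=7c; end=36; A:t4 B:t3
  5. max(4,5)=5c; end=41; A:t4 B:t5
  6. max(4,9)=9c; end=50; A:t6 B:t5
  7. 5=5c; end=55; A:t6 B:t5

end_cycle[6] = 50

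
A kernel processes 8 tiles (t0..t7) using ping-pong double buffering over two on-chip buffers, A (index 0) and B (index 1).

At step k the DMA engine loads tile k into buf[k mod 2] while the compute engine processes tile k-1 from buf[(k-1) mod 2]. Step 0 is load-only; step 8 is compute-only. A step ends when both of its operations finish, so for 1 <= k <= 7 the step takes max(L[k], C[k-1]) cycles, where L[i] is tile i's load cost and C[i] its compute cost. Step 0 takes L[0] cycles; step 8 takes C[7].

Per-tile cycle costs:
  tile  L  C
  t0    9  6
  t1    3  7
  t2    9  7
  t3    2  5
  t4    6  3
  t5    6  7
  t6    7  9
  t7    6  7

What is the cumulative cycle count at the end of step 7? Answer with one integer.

end_cycle[7] = 59

  0. 9=9c; end=9; A:t0 B:-
  1. max(3,6)=6c; end=15; A:t0 B:t1
  2. max(9,7)=9c; end=24; A:t2 B:t1
  3. max(2,7)=7c; end=31; A:t2 B:t3
  4. max(6,5)=6c; end=37; A:t4 B:t3
  5. max(6,3)=6c; end=43; A:t4 B:t5
  6. max(7,7)=7c; end=50; A:t6 B:t5
  7. max(6,9)=9c; end=59; A:t6 B:t7
  8. 7=7c; end=66; A:t6 B:t7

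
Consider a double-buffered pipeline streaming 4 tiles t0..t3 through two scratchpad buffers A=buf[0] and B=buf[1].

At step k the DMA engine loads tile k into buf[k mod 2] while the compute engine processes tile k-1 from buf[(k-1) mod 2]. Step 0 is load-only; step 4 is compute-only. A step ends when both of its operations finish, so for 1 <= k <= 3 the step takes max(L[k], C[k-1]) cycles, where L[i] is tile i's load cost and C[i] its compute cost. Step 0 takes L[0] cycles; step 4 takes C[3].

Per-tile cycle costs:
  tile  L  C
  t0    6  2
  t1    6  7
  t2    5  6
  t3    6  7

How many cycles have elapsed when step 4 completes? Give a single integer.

end_cycle[4] = 32

[0] DMA t0→A (6c) ∥ CU idle ⇒ 6c, clock 6
[1] DMA t1→B (6c) ∥ CU A:t0 (2c) ⇒ 6c, clock 12
[2] DMA t2→A (5c) ∥ CU B:t1 (7c) ⇒ 7c, clock 19
[3] DMA t3→B (6c) ∥ CU A:t2 (6c) ⇒ 6c, clock 25
[4] DMA idle ∥ CU B:t3 (7c) ⇒ 7c, clock 32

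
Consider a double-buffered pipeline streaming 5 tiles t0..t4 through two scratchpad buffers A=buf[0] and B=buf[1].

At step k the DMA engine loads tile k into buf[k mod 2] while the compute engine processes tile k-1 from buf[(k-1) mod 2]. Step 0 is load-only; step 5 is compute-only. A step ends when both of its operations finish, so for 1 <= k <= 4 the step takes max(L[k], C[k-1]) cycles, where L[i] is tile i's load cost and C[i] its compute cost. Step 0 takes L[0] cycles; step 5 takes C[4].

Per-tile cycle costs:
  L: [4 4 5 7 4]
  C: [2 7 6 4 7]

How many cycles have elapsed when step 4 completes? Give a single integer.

end_cycle[4] = 26

step 0: L[0]=4 → dur=4, Σ=4 | A=load:t0 B=idle [load-only]
step 1: L[1]=4 C[0]=2 → dur=4, Σ=8 | A=compute:t0 B=load:t1 [load-bound]
step 2: L[2]=5 C[1]=7 → dur=7, Σ=15 | A=load:t2 B=compute:t1 [compute-bound]
step 3: L[3]=7 C[2]=6 → dur=7, Σ=22 | A=compute:t2 B=load:t3 [load-bound]
step 4: L[4]=4 C[3]=4 → dur=4, Σ=26 | A=load:t4 B=compute:t3 [tied]
step 5: C[4]=7 → dur=7, Σ=33 | A=compute:t4 B=idle [compute-only]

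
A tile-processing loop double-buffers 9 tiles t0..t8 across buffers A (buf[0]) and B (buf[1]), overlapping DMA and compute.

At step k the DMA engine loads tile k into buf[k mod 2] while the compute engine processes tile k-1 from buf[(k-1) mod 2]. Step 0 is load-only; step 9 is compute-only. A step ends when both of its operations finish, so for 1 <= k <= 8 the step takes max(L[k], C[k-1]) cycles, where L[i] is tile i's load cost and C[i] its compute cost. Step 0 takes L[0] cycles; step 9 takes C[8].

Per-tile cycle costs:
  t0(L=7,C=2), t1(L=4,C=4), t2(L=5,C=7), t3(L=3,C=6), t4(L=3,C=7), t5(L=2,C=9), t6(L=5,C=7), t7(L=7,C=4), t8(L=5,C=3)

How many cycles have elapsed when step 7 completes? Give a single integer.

end_cycle[7] = 52

  0. 7=7c; end=7; A:t0 B:-
  1. max(4,2)=4c; end=11; A:t0 B:t1
  2. max(5,4)=5c; end=16; A:t2 B:t1
  3. max(3,7)=7c; end=23; A:t2 B:t3
  4. max(3,6)=6c; end=29; A:t4 B:t3
  5. max(2,7)=7c; end=36; A:t4 B:t5
  6. max(5,9)=9c; end=45; A:t6 B:t5
  7. max(7,7)=7c; end=52; A:t6 B:t7
  8. max(5,4)=5c; end=57; A:t8 B:t7
  9. 3=3c; end=60; A:t8 B:t7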